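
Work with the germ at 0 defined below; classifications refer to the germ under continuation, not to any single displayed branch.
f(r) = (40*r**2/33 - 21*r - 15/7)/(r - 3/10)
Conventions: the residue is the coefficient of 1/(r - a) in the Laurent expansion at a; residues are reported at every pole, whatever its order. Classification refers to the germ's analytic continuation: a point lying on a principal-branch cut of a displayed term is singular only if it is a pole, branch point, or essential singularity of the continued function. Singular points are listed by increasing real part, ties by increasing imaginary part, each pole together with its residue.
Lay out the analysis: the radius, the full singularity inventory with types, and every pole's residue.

Denominator factor (r - 3/10): pole of order 1 at 3/10, modulus 3/10.
The radius of convergence is the smallest modulus among the singular points: 3/10.
At the order-1 pole 3/10 set g(r) = (r - (3/10))*f(r) = 40*r**2/33 - 21*r - 15/7.
Simple pole: residue = g(a) at a = 3/10, which is -6417/770.

Radius of convergence at 0: 3/10.
At 3/10: a pole of order 1; residue -6417/770.


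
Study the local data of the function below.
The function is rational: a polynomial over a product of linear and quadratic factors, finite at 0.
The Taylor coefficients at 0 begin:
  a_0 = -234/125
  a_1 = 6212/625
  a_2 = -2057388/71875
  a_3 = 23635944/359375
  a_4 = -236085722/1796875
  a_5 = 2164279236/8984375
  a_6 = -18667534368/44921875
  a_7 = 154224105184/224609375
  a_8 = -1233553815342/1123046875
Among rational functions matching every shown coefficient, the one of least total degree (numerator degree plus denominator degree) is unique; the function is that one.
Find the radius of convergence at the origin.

No rational of total degree below 7 reproduces all 9 coefficients; solving the [2/5] Pade equations on them gives f(ν) = (-8*ν**2/23 - 8*ν/3 + 39/25)/((ν + 1)**3*(ν**2 - ν/2 - 5/6)), whose expansion matches every shown term.
Denominator factor (ν**2 - ν/2 - 5/6): discriminant 43/12, real irrational roots 1/4 + (1/12)*sqrt(129) and 1/4 - (1/12)*sqrt(129); poles of order 1, moduli 1/4 + (1/12)*sqrt(129) and -1/4 + (1/12)*sqrt(129).
Denominator factor (ν + 1)^3: pole of order 3 at -1, modulus 1.
The radius of convergence is the smallest modulus among the singular points: -1/4 + (1/12)*sqrt(129).

The radius of convergence is -1/4 + (1/12)*sqrt(129).


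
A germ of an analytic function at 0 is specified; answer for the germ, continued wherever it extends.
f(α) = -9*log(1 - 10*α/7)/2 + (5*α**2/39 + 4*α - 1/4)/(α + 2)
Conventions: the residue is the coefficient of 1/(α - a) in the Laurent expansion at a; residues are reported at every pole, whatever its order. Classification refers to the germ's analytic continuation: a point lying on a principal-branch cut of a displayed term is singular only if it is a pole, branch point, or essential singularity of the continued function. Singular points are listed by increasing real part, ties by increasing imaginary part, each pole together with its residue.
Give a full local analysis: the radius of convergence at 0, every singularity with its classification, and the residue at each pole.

Radius of convergence at 0: 7/10.
At -2: a pole of order 1; residue -1207/156.
At 7/10: a logarithmic branch point.

Denominator factor (α + 2): pole of order 1 at -2, modulus 2.
Branch term (-9/2)*log(1 - α/(7/10)): its argument vanishes at α = 7/10, a logarithmic branch point, modulus 7/10.
The radius of convergence is the smallest modulus among the singular points: 7/10.
The branch term is analytic at -2 and contributes nothing to the residue; only the rational part matters.
At the order-1 pole -2 set g(α) = (α - (-2))*(rational part) = 5*α**2/39 + 4*α - 1/4.
Simple pole: residue = g(a) at a = -2, which is -1207/156.
List the singular points by increasing real part (a conjugate pair: the negative imaginary part first).


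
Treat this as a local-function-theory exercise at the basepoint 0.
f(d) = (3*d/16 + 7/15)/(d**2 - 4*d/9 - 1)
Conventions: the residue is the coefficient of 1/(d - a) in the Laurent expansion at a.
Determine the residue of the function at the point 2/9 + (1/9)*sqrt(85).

The residue is 3/32 + (183/6800)*sqrt(85).

The factor d**2 - 4*d/9 - 1 splits as (d - a)(d - a') with a = 2/9 + (1/9)*sqrt(85), a' = 2/9 - (1/9)*sqrt(85). At the order-1 pole a set g(d) = (d - a)*f(d) = [3*d/16 + 7/15] / (d - a').
Simple pole: residue = g(a) at a = 2/9 + (1/9)*sqrt(85), which is 3/32 + (183/6800)*sqrt(85).


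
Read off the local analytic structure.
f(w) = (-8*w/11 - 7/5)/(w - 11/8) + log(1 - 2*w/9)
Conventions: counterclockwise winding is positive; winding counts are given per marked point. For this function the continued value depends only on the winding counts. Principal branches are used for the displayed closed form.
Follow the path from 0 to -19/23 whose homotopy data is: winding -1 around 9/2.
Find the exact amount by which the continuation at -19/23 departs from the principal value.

The rational part is single-valued and drops out of the difference; each branch term changes only by its own monodromy.
(1)*log(1 - w/(9/2)): each positive loop around 9/2 adds 2*pi*i to the log, so winding -1 contributes (1)*(-1)*2*pi*i = -(2)*pi*i.
Summing the contributions at w = -19/23 gives -(2)*pi*i.

Continued minus principal equals -(2)*pi*i.


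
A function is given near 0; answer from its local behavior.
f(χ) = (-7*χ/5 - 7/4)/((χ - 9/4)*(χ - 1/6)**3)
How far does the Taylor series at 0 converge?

Denominator factor (χ - 9/4): pole of order 1 at 9/4, modulus 9/4.
Denominator factor (χ - 1/6)^3: pole of order 3 at 1/6, modulus 1/6.
The radius of convergence is the smallest modulus among the singular points: 1/6.

The radius of convergence is 1/6.


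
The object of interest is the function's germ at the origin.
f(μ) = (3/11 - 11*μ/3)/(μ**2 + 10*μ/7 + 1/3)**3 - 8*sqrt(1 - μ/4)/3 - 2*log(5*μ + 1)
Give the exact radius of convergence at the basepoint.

Denominator factor (μ**2 + 10*μ/7 + 1/3)^3: discriminant 104/147, real irrational roots -5/7 + (1/21)*sqrt(78) and -5/7 - (1/21)*sqrt(78); poles of order 3, moduli 5/7 - (1/21)*sqrt(78) and 5/7 + (1/21)*sqrt(78).
Branch term (-2)*log(1 - μ/(-1/5)): its argument vanishes at μ = -1/5, a logarithmic branch point, modulus 1/5.
Branch term (-8/3)*sqrt(1 - μ/(4)): its argument vanishes at μ = 4, a square-root branch point, modulus 4.
The radius of convergence is the smallest modulus among the singular points: 1/5.

The radius of convergence is 1/5.


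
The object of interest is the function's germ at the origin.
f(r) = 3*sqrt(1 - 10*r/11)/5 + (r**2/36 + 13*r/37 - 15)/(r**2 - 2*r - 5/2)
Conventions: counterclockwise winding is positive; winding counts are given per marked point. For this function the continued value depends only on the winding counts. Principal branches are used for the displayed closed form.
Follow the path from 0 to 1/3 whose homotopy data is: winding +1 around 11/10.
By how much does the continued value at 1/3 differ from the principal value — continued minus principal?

The rational part is single-valued and drops out of the difference; each branch term changes only by its own monodromy.
(3/5)*sqrt(1 - r/(11/10)): winding +1 is odd, the square root flips sign, contributing -2*(3/5)*sqrt(1 - (1/3)/(11/10)) = -2*(3/5)*sqrt(23/33) = -(2/55)*sqrt(759).
Summing the contributions at r = 1/3 gives -(2/55)*sqrt(759).

Continued minus principal equals -(2/55)*sqrt(759).


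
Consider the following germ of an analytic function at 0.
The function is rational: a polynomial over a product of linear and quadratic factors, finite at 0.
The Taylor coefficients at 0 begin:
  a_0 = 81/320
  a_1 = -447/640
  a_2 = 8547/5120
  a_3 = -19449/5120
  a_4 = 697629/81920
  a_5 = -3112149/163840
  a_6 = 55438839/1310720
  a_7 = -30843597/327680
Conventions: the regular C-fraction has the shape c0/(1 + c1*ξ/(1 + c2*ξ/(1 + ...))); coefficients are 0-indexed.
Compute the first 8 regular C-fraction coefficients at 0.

The regular C-fraction coefficients are [81/320, 149/54, -11881/32184, 10504755/14162152, -865880124/4622481265, -34847305668/188413674745, -812756785/315641393032, 484273/651784].

Taylor coefficients (read off): a_0 = 81/320, a_1 = -447/640, a_2 = 8547/5120, a_3 = -19449/5120, a_4 = 697629/81920, a_5 = -3112149/163840, a_6 = 55438839/1310720, a_7 = -30843597/327680.
c0 = a_0 = 81/320. Peel one level at a time: if S = 1 + c*ξ/S' with S'(0) = 1, then c is the ξ-coefficient of S and S' = c*ξ/(S - 1).
S_1 = c0/f = 1 + (149/54)*ξ + (11881/11664)*ξ^2 + ...; c1 = 149/54.
S_2 = c1*ξ/(S_1 - 1) = 1 + (-11881/32184)*ξ + (389065/1420864)*ξ^2 + ...; c2 = -11881/32184.
S_3 = c2*ξ/(S_2 - 1) = 1 + (10504755/14162152)*ξ + (39226113/282316322)*ξ^2 + ...; c3 = 10504755/14162152.
S_4 = c3*ξ/(S_3 - 1) = 1 + (-865880124/4622481265)*ξ + (-5244254064/151371574225)*ξ^2 + ...; c4 = -865880124/4622481265.
S_5 = c4*ξ/(S_4 - 1) = 1 + (-34847305668/188413674745)*ξ + (-223374681/469040677058)*ξ^2 + ...; c5 = -34847305668/188413674745.
S_6 = c5*ξ/(S_5 - 1) = 1 + (-812756785/315641393032)*ξ + (812756785/424822382656)*ξ^2 + ...; c6 = -812756785/315641393032.
S_7 = c6*ξ/(S_6 - 1) = 1 + (484273/651784)*ξ + ...; c7 = 484273/651784.


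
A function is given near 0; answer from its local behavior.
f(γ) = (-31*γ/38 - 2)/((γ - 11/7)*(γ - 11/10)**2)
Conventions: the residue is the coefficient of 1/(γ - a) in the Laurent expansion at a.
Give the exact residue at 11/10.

At the order-2 pole 11/10 set g(γ) = (γ - (11/10))^2*f(γ) = (-31*γ/38 - 2)/(γ - 11/7).
Order-2 pole: residue = g'(a); g'(11/10) = 33950/2299, so the residue is 33950/2299.

The residue is 33950/2299.


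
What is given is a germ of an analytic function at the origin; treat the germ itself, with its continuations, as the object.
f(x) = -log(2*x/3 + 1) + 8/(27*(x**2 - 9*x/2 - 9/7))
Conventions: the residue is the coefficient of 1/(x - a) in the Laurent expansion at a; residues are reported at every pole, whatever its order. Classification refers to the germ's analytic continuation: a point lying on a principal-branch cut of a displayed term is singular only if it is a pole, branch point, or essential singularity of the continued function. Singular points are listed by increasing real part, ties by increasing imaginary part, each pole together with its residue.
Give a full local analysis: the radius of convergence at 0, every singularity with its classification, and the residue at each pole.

Radius of convergence at 0: -9/4 + (3/28)*sqrt(553).
At -3/2: a logarithmic branch point.
At 9/4 - (3/28)*sqrt(553): a pole of order 1; residue -(16/6399)*sqrt(553).
At 9/4 + (3/28)*sqrt(553): a pole of order 1; residue (16/6399)*sqrt(553).

Denominator factor (x**2 - 9*x/2 - 9/7): discriminant 711/28, real irrational roots 9/4 + (3/28)*sqrt(553) and 9/4 - (3/28)*sqrt(553); poles of order 1, moduli 9/4 + (3/28)*sqrt(553) and -9/4 + (3/28)*sqrt(553).
Branch term (-1)*log(1 - x/(-3/2)): its argument vanishes at x = -3/2, a logarithmic branch point, modulus 3/2.
The radius of convergence is the smallest modulus among the singular points: -9/4 + (3/28)*sqrt(553).
The branch term is analytic at 9/4 - (3/28)*sqrt(553) and contributes nothing to the residue; only the rational part matters.
The factor x**2 - 9*x/2 - 9/7 splits as (x - a)(x - a') with a = 9/4 - (3/28)*sqrt(553), a' = 9/4 + (3/28)*sqrt(553). At the order-1 pole a set g(x) = (x - a)*(rational part) = [8/27] / (x - a').
Simple pole: residue = g(a) at a = 9/4 - (3/28)*sqrt(553), which is -(16/6399)*sqrt(553).
The branch term is analytic at 9/4 + (3/28)*sqrt(553) and contributes nothing to the residue; only the rational part matters.
The factor x**2 - 9*x/2 - 9/7 splits as (x - a)(x - a') with a = 9/4 + (3/28)*sqrt(553), a' = 9/4 - (3/28)*sqrt(553). At the order-1 pole a set g(x) = (x - a)*(rational part) = [8/27] / (x - a').
Simple pole: residue = g(a) at a = 9/4 + (3/28)*sqrt(553), which is (16/6399)*sqrt(553).
List the singular points by increasing real part (a conjugate pair: the negative imaginary part first).


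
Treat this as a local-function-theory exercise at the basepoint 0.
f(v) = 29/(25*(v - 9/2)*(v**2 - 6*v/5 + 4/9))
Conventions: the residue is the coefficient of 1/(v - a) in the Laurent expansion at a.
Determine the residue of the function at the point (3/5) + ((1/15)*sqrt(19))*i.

The residue is (-522/13765) + ((30537/261535)*sqrt(19))*i.

The factor v**2 - 6*v/5 + 4/9 splits as (v - a)(v - a') with a = (3/5) + ((1/15)*sqrt(19))*i, a' = (3/5) - ((1/15)*sqrt(19))*i. At the order-1 pole a set g(v) = (v - a)*f(v) = [29/(25*(v - 9/2))] / (v - a').
Simple pole: residue = g(a) at a = (3/5) + ((1/15)*sqrt(19))*i, which is (-522/13765) + ((30537/261535)*sqrt(19))*i.


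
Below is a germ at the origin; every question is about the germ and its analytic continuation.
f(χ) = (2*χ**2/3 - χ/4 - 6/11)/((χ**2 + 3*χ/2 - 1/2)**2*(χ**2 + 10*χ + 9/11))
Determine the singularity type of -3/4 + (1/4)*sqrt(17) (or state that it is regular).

The denominator factor χ**2 + 3*χ/2 - 1/2 vanishes at -3/4 + (1/4)*sqrt(17) and appears to the power 2; the numerator there equals 383/528 - (5/16)*sqrt(17), nonzero, and no other factor vanishes.
Hence a pole whose order is the multiplicity, 2.

The point is a pole of order 2.


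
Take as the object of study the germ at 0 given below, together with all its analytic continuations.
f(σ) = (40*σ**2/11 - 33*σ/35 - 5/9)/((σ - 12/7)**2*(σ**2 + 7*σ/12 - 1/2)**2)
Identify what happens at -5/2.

The point is a regular point.

Denominator factors: σ**2 + 7*σ/12 - 1/2 = 103/24 at σ = -5/2; σ - 12/7 = -59/14 at σ = -5/2 — none vanishes.
So the germ continues analytically to -5/2.


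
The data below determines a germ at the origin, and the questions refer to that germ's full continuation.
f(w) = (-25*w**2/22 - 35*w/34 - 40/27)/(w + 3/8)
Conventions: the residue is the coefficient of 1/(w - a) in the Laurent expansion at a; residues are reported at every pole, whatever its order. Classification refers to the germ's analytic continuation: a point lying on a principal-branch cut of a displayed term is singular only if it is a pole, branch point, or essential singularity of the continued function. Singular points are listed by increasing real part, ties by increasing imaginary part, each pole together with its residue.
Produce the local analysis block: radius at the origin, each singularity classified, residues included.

Denominator factor (w + 3/8): pole of order 1 at -3/8, modulus 3/8.
The radius of convergence is the smallest modulus among the singular points: 3/8.
At the order-1 pole -3/8 set g(w) = (w - (-3/8))*f(w) = -25*w**2/22 - 35*w/34 - 40/27.
Simple pole: residue = g(a) at a = -3/8, which is -811235/646272.

Radius of convergence at 0: 3/8.
At -3/8: a pole of order 1; residue -811235/646272.


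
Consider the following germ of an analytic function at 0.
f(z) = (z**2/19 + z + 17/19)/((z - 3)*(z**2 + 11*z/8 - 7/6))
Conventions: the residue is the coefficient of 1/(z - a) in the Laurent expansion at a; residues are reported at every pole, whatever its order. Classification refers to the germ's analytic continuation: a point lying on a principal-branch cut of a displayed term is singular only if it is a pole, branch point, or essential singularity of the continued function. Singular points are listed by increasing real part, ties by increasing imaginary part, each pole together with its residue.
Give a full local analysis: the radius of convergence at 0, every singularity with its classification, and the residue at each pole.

Denominator factor (z**2 + 11*z/8 - 7/6): discriminant 1259/192, real irrational roots -11/16 + (1/48)*sqrt(3777) and -11/16 - (1/48)*sqrt(3777); poles of order 1, moduli -11/16 + (1/48)*sqrt(3777) and 11/16 + (1/48)*sqrt(3777).
Denominator factor (z - 3): pole of order 1 at 3, modulus 3.
The radius of convergence is the smallest modulus among the singular points: -11/16 + (1/48)*sqrt(3777).
The factor z**2 + 11*z/8 - 7/6 splits as (z - a)(z - a') with a = -11/16 - (1/48)*sqrt(3777), a' = -11/16 + (1/48)*sqrt(3777). At the order-1 pole a set g(z) = (z - a)*f(z) = [(z**2/19 + z + 17/19)/(z - 3)] / (z - a').
Simple pole: residue = g(a) at a = -11/16 - (1/48)*sqrt(3777), which is -1705/10906 + (19661/13730654)*sqrt(3777).
The factor z**2 + 11*z/8 - 7/6 splits as (z - a)(z - a') with a = -11/16 + (1/48)*sqrt(3777), a' = -11/16 - (1/48)*sqrt(3777). At the order-1 pole a set g(z) = (z - a)*f(z) = [(z**2/19 + z + 17/19)/(z - 3)] / (z - a').
Simple pole: residue = g(a) at a = -11/16 + (1/48)*sqrt(3777), which is -1705/10906 - (19661/13730654)*sqrt(3777).
At the order-1 pole 3 set g(z) = (z - (3))*f(z) = (z**2/19 + z + 17/19)/(z**2 + 11*z/8 - 7/6).
Simple pole: residue = g(a) at a = 3, which is 1992/5453.
List the singular points by increasing real part (a conjugate pair: the negative imaginary part first).

Radius of convergence at 0: -11/16 + (1/48)*sqrt(3777).
At -11/16 - (1/48)*sqrt(3777): a pole of order 1; residue -1705/10906 + (19661/13730654)*sqrt(3777).
At -11/16 + (1/48)*sqrt(3777): a pole of order 1; residue -1705/10906 - (19661/13730654)*sqrt(3777).
At 3: a pole of order 1; residue 1992/5453.


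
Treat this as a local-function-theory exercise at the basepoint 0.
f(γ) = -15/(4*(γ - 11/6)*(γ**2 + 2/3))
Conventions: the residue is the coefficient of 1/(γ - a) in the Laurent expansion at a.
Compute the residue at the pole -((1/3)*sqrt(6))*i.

The factor γ**2 + 2/3 splits as (γ - a)(γ - a') with a = -((1/3)*sqrt(6))*i, a' = ((1/3)*sqrt(6))*i. At the order-1 pole a set g(γ) = (γ - a)*f(γ) = [-15/(4*(γ - 11/6))] / (γ - a').
Simple pole: residue = g(a) at a = -((1/3)*sqrt(6))*i, which is (27/58) + ((99/232)*sqrt(6))*i.

The residue is (27/58) + ((99/232)*sqrt(6))*i.


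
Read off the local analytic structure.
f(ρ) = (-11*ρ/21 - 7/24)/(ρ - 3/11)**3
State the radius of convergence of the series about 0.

Denominator factor (ρ - 3/11)^3: pole of order 3 at 3/11, modulus 3/11.
The radius of convergence is the smallest modulus among the singular points: 3/11.

The radius of convergence is 3/11.


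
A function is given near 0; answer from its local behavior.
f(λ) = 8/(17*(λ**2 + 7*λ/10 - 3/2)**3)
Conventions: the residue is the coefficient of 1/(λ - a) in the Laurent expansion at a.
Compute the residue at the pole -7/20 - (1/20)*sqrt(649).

The factor λ**2 + 7*λ/10 - 3/2 splits as (λ - a)(λ - a') with a = -7/20 - (1/20)*sqrt(649), a' = -7/20 + (1/20)*sqrt(649). At the order-3 pole a set g(λ) = (λ - a)^3*f(λ) = [8/17] / (λ - a')^3.
Order-3 pole: residue = g''(a)/2; g''(-7/20 - (1/20)*sqrt(649)) = -(9600000/4647110633)*sqrt(649), so the residue is -(4800000/4647110633)*sqrt(649).

The residue is -(4800000/4647110633)*sqrt(649).


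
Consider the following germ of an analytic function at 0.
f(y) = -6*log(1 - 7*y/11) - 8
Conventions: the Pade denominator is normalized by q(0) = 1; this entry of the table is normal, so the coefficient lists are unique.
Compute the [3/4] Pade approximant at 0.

The Pade approximant has numerator coefficients [-8, 62/5, -3339/605, 22344/33275]; denominator coefficients [1, -59/55, 399/1210, -833/33275, -343/1464100].

Taylor coefficients needed (expand at 0): a_0 = -8, a_1 = 42/11, a_2 = 147/121, a_3 = 686/1331, a_4 = 7203/29282, a_5 = 100842/805255, a_6 = 117649/1771561, a_7 = 705894/19487171.
Write the denominator as Q(y) = 1 + q1*y + q2*y^2 + q3*y^3 + q4*y^4. Requiring Q*f - P = O(y^8) with deg P <= 3 kills the coefficients of y^4..y^7 in Q*f:
  y^4: a_4 + q1*a_3 + q2*a_2 + q3*a_1 + q4*a_0 = 0, i.e. 7203/29282 + (686/1331)*q1 + (147/121)*q2 + (42/11)*q3 + (-8)*q4 = 0.
  y^5: a_5 + q1*a_4 + q2*a_3 + q3*a_2 + q4*a_1 = 0, i.e. 100842/805255 + (7203/29282)*q1 + (686/1331)*q2 + (147/121)*q3 + (42/11)*q4 = 0.
  y^6: a_6 + q1*a_5 + q2*a_4 + q3*a_3 + q4*a_2 = 0, i.e. 117649/1771561 + (100842/805255)*q1 + (7203/29282)*q2 + (686/1331)*q3 + (147/121)*q4 = 0.
  y^7: a_7 + q1*a_6 + q2*a_5 + q3*a_4 + q4*a_3 = 0, i.e. 705894/19487171 + (117649/1771561)*q1 + (100842/805255)*q2 + (7203/29282)*q3 + (686/1331)*q4 = 0.
Solving this linear system: q1 = -59/55, q2 = 399/1210, q3 = -833/33275, q4 = -343/1464100.
The numerator is Q*f truncated at degree 3: P0 = a_0 = -8; P1 = a_1 + q1*a_0 = 62/5; P2 = a_2 + q1*a_1 + q2*a_0 = -3339/605; P3 = a_3 + q1*a_2 + q2*a_1 + q3*a_0 = 22344/33275.


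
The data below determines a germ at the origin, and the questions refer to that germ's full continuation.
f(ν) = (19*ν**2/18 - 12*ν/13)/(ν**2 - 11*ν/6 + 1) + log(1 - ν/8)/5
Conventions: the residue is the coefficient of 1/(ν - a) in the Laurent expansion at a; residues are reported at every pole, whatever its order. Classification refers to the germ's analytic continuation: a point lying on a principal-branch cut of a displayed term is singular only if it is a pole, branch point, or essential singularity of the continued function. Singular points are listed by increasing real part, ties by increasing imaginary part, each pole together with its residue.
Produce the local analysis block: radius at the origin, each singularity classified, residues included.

Denominator factor (ν**2 - 11*ν/6 + 1): discriminant -23/36, complex-conjugate roots (11/12) + ((1/12)*sqrt(23))*i and (11/12) - ((1/12)*sqrt(23))*i; poles of order 1, moduli 1 and 1.
Branch term (1/5)*log(1 - ν/(8)): its argument vanishes at ν = 8, a logarithmic branch point, modulus 8.
The radius of convergence is the smallest modulus among the singular points: 1.
The branch term is analytic at (11/12) - ((1/12)*sqrt(23))*i and contributes nothing to the residue; only the rational part matters.
The factor ν**2 - 11*ν/6 + 1 splits as (ν - a)(ν - a') with a = (11/12) - ((1/12)*sqrt(23))*i, a' = (11/12) + ((1/12)*sqrt(23))*i. At the order-1 pole a set g(ν) = (ν - a)*(rational part) = [19*ν**2/18 - 12*ν/13] / (ν - a').
Simple pole: residue = g(a) at a = (11/12) - ((1/12)*sqrt(23))*i, which is (1421/2808) - ((2153/64584)*sqrt(23))*i.
The branch term is analytic at (11/12) + ((1/12)*sqrt(23))*i and contributes nothing to the residue; only the rational part matters.
The factor ν**2 - 11*ν/6 + 1 splits as (ν - a)(ν - a') with a = (11/12) + ((1/12)*sqrt(23))*i, a' = (11/12) - ((1/12)*sqrt(23))*i. At the order-1 pole a set g(ν) = (ν - a)*(rational part) = [19*ν**2/18 - 12*ν/13] / (ν - a').
Simple pole: residue = g(a) at a = (11/12) + ((1/12)*sqrt(23))*i, which is (1421/2808) + ((2153/64584)*sqrt(23))*i.
List the singular points by increasing real part (a conjugate pair: the negative imaginary part first).

Radius of convergence at 0: 1.
At (11/12) - ((1/12)*sqrt(23))*i: a pole of order 1; residue (1421/2808) - ((2153/64584)*sqrt(23))*i.
At (11/12) + ((1/12)*sqrt(23))*i: a pole of order 1; residue (1421/2808) + ((2153/64584)*sqrt(23))*i.
At 8: a logarithmic branch point.


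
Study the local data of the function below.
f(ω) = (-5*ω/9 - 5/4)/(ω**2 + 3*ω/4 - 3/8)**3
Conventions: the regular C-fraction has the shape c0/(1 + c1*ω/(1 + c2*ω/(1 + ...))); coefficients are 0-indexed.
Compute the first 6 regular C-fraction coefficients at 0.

Taylor coefficients (expand at 0): a_0 = 640/27, a_1 = 37120/243, a_2 = 66560/81, a_3 = 911360/243, a_4 = 1280000/81, a_5 = 45731840/729.
c0 = a_0 = 640/27. Peel one level at a time: if S = 1 + c*ω/S' with S'(0) = 1, then c is the ω-coefficient of S and S' = c*ω/(S - 1).
S_1 = c0/f = 1 + (-58/9)*ω + (556/81)*ω^2 + ...; c1 = -58/9.
S_2 = c1*ω/(S_1 - 1) = 1 + (278/261)*ω + (3688/841)*ω^2 + ...; c2 = 278/261.
S_3 = c2*ω/(S_2 - 1) = 1 + (-16596/4031)*ω + (236196/19321)*ω^2 + ...; c3 = -16596/4031.
S_4 = c3*ω/(S_3 - 1) = 1 + (190269/64079)*ω + (-769747/637563)*ω^2 + ...; c4 = 190269/64079.
S_5 = c4*ω/(S_4 - 1) = 1 + (3689477/9073863)*ω + ...; c5 = 3689477/9073863.

The regular C-fraction coefficients are [640/27, -58/9, 278/261, -16596/4031, 190269/64079, 3689477/9073863].


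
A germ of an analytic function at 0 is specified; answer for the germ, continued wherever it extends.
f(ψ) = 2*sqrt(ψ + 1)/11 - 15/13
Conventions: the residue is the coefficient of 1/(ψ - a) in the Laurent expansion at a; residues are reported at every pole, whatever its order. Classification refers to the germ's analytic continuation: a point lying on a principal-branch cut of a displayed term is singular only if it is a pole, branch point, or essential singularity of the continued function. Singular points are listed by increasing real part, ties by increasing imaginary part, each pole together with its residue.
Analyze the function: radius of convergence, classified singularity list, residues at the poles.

Branch term (2/11)*sqrt(1 - ψ/(-1)): its argument vanishes at ψ = -1, a square-root branch point, modulus 1.
The radius of convergence is the smallest modulus among the singular points: 1.

Radius of convergence at 0: 1.
At -1: an algebraic (square-root) branch point.


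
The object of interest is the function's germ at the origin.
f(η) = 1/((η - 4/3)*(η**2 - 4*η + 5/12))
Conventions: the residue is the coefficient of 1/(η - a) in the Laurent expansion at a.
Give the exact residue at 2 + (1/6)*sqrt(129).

The residue is 18/113 - (24/4859)*sqrt(129).

The factor η**2 - 4*η + 5/12 splits as (η - a)(η - a') with a = 2 + (1/6)*sqrt(129), a' = 2 - (1/6)*sqrt(129). At the order-1 pole a set g(η) = (η - a)*f(η) = [1/(η - 4/3)] / (η - a').
Simple pole: residue = g(a) at a = 2 + (1/6)*sqrt(129), which is 18/113 - (24/4859)*sqrt(129).


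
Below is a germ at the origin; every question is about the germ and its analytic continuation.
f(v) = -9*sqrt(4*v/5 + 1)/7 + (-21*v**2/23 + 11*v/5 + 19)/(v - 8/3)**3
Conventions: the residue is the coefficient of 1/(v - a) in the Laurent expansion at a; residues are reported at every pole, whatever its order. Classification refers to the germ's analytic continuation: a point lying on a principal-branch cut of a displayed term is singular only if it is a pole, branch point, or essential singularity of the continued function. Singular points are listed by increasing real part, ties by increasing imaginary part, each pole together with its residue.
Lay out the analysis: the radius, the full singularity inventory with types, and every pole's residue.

Denominator factor (v - 8/3)^3: pole of order 3 at 8/3, modulus 8/3.
Branch term (-9/7)*sqrt(1 - v/(-5/4)): its argument vanishes at v = -5/4, a square-root branch point, modulus 5/4.
The radius of convergence is the smallest modulus among the singular points: 5/4.
The branch term is analytic at 8/3 and contributes nothing to the residue; only the rational part matters.
At the order-3 pole 8/3 set g(v) = (v - (8/3))^3*(rational part) = -21*v**2/23 + 11*v/5 + 19.
Order-3 pole: residue = g''(a)/2; g''(8/3) = -42/23, so the residue is -21/23.
List the singular points by increasing real part (a conjugate pair: the negative imaginary part first).

Radius of convergence at 0: 5/4.
At -5/4: an algebraic (square-root) branch point.
At 8/3: a pole of order 3; residue -21/23.


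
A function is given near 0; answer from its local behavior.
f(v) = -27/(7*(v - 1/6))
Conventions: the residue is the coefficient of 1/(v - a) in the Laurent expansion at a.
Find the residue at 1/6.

At the order-1 pole 1/6 set g(v) = (v - (1/6))*f(v) = -27/7.
Simple pole: residue = g(a) at a = 1/6, which is -27/7.

The residue is -27/7.


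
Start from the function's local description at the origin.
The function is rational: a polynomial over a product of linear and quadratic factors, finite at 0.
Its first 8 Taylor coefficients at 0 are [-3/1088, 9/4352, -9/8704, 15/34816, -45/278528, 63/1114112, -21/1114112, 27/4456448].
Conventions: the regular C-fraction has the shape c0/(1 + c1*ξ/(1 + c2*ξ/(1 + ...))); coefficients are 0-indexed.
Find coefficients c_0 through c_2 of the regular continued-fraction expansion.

Taylor coefficients (read off): a_0 = -3/1088, a_1 = 9/4352, a_2 = -9/8704.
c0 = a_0 = -3/1088. Peel one level at a time: if S = 1 + c*ξ/S' with S'(0) = 1, then c is the ξ-coefficient of S and S' = c*ξ/(S - 1).
S_1 = c0/f = 1 + (3/4)*ξ + (3/16)*ξ^2 + ...; c1 = 3/4.
S_2 = c1*ξ/(S_1 - 1) = 1 + (-1/4)*ξ + ...; c2 = -1/4.

The regular C-fraction coefficients are [-3/1088, 3/4, -1/4].


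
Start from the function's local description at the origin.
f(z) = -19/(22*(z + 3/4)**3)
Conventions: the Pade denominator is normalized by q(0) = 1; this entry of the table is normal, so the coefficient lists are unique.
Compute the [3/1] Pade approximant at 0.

The Pade approximant has numerator coefficients [-608/297, 1216/297, -4864/891, 38912/8019]; denominator coefficients [1, 2].

Taylor coefficients needed (expand at 0): a_0 = -608/297, a_1 = 2432/297, a_2 = -19456/891, a_3 = 389120/8019, a_4 = -778240/8019.
Write the denominator as Q(z) = 1 + q1*z. Requiring Q*f - P = O(z^5) with deg P <= 3 kills the coefficients of z^4..z^4 in Q*f:
  z^4: a_4 + q1*a_3 = 0, i.e. -778240/8019 + (389120/8019)*q1 = 0.
Solving this linear system: q1 = 2.
The numerator is Q*f truncated at degree 3: P0 = a_0 = -608/297; P1 = a_1 + q1*a_0 = 1216/297; P2 = a_2 + q1*a_1 = -4864/891; P3 = a_3 + q1*a_2 = 38912/8019.


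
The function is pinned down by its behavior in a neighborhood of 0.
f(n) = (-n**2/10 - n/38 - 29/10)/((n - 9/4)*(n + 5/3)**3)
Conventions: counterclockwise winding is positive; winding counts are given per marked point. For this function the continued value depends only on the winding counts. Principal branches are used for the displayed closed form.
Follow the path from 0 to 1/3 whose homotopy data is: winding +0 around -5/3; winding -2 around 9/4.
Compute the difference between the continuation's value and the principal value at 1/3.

The function is rational, hence single-valued: continuing it around any pole returns the same value, so the difference is 0.

Continued minus principal equals 0.


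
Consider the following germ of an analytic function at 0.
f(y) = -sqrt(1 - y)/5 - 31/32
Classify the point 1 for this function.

The point is an algebraic (square-root) branch point.

The term (-1/5)*sqrt(1 - y/(1)) has argument 1 - 1/(1) = 0 at 1: a square-root (algebraic, two-sheeted) branch point; the remaining terms are analytic or single-valued there.


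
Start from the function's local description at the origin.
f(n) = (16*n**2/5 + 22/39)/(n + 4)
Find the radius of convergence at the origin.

The radius of convergence is 4.

Denominator factor (n + 4): pole of order 1 at -4, modulus 4.
The radius of convergence is the smallest modulus among the singular points: 4.


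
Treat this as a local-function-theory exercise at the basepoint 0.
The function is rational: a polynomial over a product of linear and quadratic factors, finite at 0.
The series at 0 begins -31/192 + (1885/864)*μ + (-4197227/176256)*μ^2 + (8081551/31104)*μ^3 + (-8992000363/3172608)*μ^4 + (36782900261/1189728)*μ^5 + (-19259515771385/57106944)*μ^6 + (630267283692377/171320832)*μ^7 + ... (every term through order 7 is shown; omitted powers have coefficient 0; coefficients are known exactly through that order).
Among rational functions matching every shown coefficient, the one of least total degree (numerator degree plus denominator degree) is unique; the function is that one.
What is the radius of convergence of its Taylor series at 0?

The radius of convergence is 11/2 - (3/2)*sqrt(13).

No rational of total degree below 6 reproduces all 8 coefficients; solving the [2/4] Pade equations on them gives f(μ) = (-19*μ**2/17 - 19*μ/9 + 31/32)/((μ**2 - 2*μ - 6)*(μ**2 + 11*μ + 1)), whose expansion matches every shown term.
Denominator factor (μ**2 - 2*μ - 6): discriminant 28, real irrational roots 1 + sqrt(7) and 1 - sqrt(7); poles of order 1, moduli 1 + sqrt(7) and -1 + sqrt(7).
Denominator factor (μ**2 + 11*μ + 1): discriminant 117, real irrational roots -11/2 + (3/2)*sqrt(13) and -11/2 - (3/2)*sqrt(13); poles of order 1, moduli 11/2 - (3/2)*sqrt(13) and 11/2 + (3/2)*sqrt(13).
The radius of convergence is the smallest modulus among the singular points: 11/2 - (3/2)*sqrt(13).


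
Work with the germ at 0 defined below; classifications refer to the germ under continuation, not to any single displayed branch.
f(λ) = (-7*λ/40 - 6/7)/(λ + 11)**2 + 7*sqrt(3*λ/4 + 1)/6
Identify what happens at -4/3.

The term (7/6)*sqrt(1 - λ/(-4/3)) has argument 1 - -4/3/(-4/3) = 0 at -4/3: a square-root (algebraic, two-sheeted) branch point; the remaining terms are analytic or single-valued there.

The point is an algebraic (square-root) branch point.


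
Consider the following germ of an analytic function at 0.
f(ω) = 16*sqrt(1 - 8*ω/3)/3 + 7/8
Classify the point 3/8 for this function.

The point is an algebraic (square-root) branch point.

The term (16/3)*sqrt(1 - ω/(3/8)) has argument 1 - 3/8/(3/8) = 0 at 3/8: a square-root (algebraic, two-sheeted) branch point; the remaining terms are analytic or single-valued there.


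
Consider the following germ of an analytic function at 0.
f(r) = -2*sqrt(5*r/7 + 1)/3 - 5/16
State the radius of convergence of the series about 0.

Branch term (-2/3)*sqrt(1 - r/(-7/5)): its argument vanishes at r = -7/5, a square-root branch point, modulus 7/5.
The radius of convergence is the smallest modulus among the singular points: 7/5.

The radius of convergence is 7/5.


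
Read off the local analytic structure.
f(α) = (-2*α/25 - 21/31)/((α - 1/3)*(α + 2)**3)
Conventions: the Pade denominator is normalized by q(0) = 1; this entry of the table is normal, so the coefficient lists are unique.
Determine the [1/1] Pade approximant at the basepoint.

Taylor coefficients needed (expand at 0): a_0 = 63/248, a_1 = 5097/12400, a_2 = 9729/6200.
Write the denominator as Q(α) = 1 + q1*α. Requiring Q*f - P = O(α^3) with deg P <= 1 kills the coefficients of α^2..α^2 in Q*f:
  α^2: a_2 + q1*a_1 = 0, i.e. 9729/6200 + (5097/12400)*q1 = 0.
Solving this linear system: q1 = -6486/1699.
The numerator is Q*f truncated at degree 1: P0 = a_0 = 63/248; P1 = a_1 + q1*a_0 = -11771097/21067600.

The Pade approximant has numerator coefficients [63/248, -11771097/21067600]; denominator coefficients [1, -6486/1699].


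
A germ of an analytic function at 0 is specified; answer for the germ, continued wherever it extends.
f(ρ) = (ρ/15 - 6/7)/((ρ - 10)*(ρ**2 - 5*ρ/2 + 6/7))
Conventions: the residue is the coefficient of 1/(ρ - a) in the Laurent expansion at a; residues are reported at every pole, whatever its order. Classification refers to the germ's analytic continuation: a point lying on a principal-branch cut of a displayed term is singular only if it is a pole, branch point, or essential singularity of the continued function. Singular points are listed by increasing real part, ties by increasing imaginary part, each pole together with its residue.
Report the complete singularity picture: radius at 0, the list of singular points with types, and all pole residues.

Radius of convergence at 0: 5/4 - (1/28)*sqrt(553).
At 5/4 - (1/28)*sqrt(553): a pole of order 1; residue 2/1593 - (1412/629235)*sqrt(553).
At 5/4 + (1/28)*sqrt(553): a pole of order 1; residue 2/1593 + (1412/629235)*sqrt(553).
At 10: a pole of order 1; residue -4/1593.

Denominator factor (ρ**2 - 5*ρ/2 + 6/7): discriminant 79/28, real irrational roots 5/4 + (1/28)*sqrt(553) and 5/4 - (1/28)*sqrt(553); poles of order 1, moduli 5/4 + (1/28)*sqrt(553) and 5/4 - (1/28)*sqrt(553).
Denominator factor (ρ - 10): pole of order 1 at 10, modulus 10.
The radius of convergence is the smallest modulus among the singular points: 5/4 - (1/28)*sqrt(553).
The factor ρ**2 - 5*ρ/2 + 6/7 splits as (ρ - a)(ρ - a') with a = 5/4 - (1/28)*sqrt(553), a' = 5/4 + (1/28)*sqrt(553). At the order-1 pole a set g(ρ) = (ρ - a)*f(ρ) = [(ρ/15 - 6/7)/(ρ - 10)] / (ρ - a').
Simple pole: residue = g(a) at a = 5/4 - (1/28)*sqrt(553), which is 2/1593 - (1412/629235)*sqrt(553).
The factor ρ**2 - 5*ρ/2 + 6/7 splits as (ρ - a)(ρ - a') with a = 5/4 + (1/28)*sqrt(553), a' = 5/4 - (1/28)*sqrt(553). At the order-1 pole a set g(ρ) = (ρ - a)*f(ρ) = [(ρ/15 - 6/7)/(ρ - 10)] / (ρ - a').
Simple pole: residue = g(a) at a = 5/4 + (1/28)*sqrt(553), which is 2/1593 + (1412/629235)*sqrt(553).
At the order-1 pole 10 set g(ρ) = (ρ - (10))*f(ρ) = (ρ/15 - 6/7)/(ρ**2 - 5*ρ/2 + 6/7).
Simple pole: residue = g(a) at a = 10, which is -4/1593.
List the singular points by increasing real part (a conjugate pair: the negative imaginary part first).


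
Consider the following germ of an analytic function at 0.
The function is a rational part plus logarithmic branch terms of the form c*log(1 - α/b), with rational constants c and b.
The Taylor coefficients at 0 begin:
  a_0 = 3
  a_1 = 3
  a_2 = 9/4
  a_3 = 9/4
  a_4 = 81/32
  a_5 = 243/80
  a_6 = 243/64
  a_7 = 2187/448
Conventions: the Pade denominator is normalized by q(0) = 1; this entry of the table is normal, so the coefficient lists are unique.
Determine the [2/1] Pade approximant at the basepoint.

Taylor coefficients needed (read off): a_0 = 3, a_1 = 3, a_2 = 9/4, a_3 = 9/4.
Write the denominator as Q(α) = 1 + q1*α. Requiring Q*f - P = O(α^4) with deg P <= 2 kills the coefficients of α^3..α^3 in Q*f:
  α^3: a_3 + q1*a_2 = 0, i.e. 9/4 + (9/4)*q1 = 0.
Solving this linear system: q1 = -1.
The numerator is Q*f truncated at degree 2: P0 = a_0 = 3; P1 = a_1 + q1*a_0 = 0; P2 = a_2 + q1*a_1 = -3/4.

The Pade approximant has numerator coefficients [3, 0, -3/4]; denominator coefficients [1, -1].


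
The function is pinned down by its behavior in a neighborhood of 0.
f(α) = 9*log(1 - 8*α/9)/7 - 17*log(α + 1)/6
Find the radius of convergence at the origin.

Branch term (9/7)*log(1 - α/(9/8)): its argument vanishes at α = 9/8, a logarithmic branch point, modulus 9/8.
Branch term (-17/6)*log(1 - α/(-1)): its argument vanishes at α = -1, a logarithmic branch point, modulus 1.
The radius of convergence is the smallest modulus among the singular points: 1.

The radius of convergence is 1.


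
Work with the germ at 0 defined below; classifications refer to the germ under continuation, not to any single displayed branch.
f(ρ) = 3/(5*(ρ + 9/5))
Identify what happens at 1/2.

The point is a regular point.

Denominator factors: ρ + 9/5 = 23/10 at ρ = 1/2 — none vanishes.
So the germ continues analytically to 1/2.


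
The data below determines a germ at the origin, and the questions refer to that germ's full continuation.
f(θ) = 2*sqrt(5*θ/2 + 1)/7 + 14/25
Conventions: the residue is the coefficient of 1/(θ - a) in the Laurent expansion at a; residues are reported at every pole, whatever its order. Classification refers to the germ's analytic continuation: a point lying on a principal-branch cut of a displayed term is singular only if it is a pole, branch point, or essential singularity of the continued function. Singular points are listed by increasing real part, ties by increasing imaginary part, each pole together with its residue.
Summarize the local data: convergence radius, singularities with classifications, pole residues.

Radius of convergence at 0: 2/5.
At -2/5: an algebraic (square-root) branch point.

Branch term (2/7)*sqrt(1 - θ/(-2/5)): its argument vanishes at θ = -2/5, a square-root branch point, modulus 2/5.
The radius of convergence is the smallest modulus among the singular points: 2/5.


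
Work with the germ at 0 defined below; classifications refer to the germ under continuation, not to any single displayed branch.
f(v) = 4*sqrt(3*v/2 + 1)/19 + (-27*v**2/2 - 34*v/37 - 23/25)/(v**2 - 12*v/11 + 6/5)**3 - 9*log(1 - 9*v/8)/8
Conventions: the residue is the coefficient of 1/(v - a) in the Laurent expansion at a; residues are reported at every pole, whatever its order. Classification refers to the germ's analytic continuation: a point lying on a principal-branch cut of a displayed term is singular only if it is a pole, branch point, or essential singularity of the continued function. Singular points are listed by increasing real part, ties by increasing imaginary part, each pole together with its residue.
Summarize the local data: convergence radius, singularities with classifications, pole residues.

Radius of convergence at 0: 2/3.
At -2/3: an algebraic (square-root) branch point.
At (6/11) - ((1/55)*sqrt(2730))*i: a pole of order 3; residue -((54425921/1235392704)*sqrt(2730))*i.
At (6/11) + ((1/55)*sqrt(2730))*i: a pole of order 3; residue ((54425921/1235392704)*sqrt(2730))*i.
At 8/9: a logarithmic branch point.

Denominator factor (v**2 - 12*v/11 + 6/5)^3: discriminant -2184/605, complex-conjugate roots (6/11) + ((1/55)*sqrt(2730))*i and (6/11) - ((1/55)*sqrt(2730))*i; poles of order 3, moduli (1/5)*sqrt(30) and (1/5)*sqrt(30).
Branch term (4/19)*sqrt(1 - v/(-2/3)): its argument vanishes at v = -2/3, a square-root branch point, modulus 2/3.
Branch term (-9/8)*log(1 - v/(8/9)): its argument vanishes at v = 8/9, a logarithmic branch point, modulus 8/9.
The radius of convergence is the smallest modulus among the singular points: 2/3.
The branch terms are analytic at (6/11) - ((1/55)*sqrt(2730))*i and contribute nothing to the residue; only the rational part matters.
The factor v**2 - 12*v/11 + 6/5 splits as (v - a)(v - a') with a = (6/11) - ((1/55)*sqrt(2730))*i, a' = (6/11) + ((1/55)*sqrt(2730))*i. At the order-3 pole a set g(v) = (v - a)^3*(rational part) = [-27*v**2/2 - 34*v/37 - 23/25] / (v - a')^3.
Order-3 pole: residue = g''(a)/2; g''((6/11) - ((1/55)*sqrt(2730))*i) = -((54425921/617696352)*sqrt(2730))*i, so the residue is -((54425921/1235392704)*sqrt(2730))*i.
The branch terms are analytic at (6/11) + ((1/55)*sqrt(2730))*i and contribute nothing to the residue; only the rational part matters.
The factor v**2 - 12*v/11 + 6/5 splits as (v - a)(v - a') with a = (6/11) + ((1/55)*sqrt(2730))*i, a' = (6/11) - ((1/55)*sqrt(2730))*i. At the order-3 pole a set g(v) = (v - a)^3*(rational part) = [-27*v**2/2 - 34*v/37 - 23/25] / (v - a')^3.
Order-3 pole: residue = g''(a)/2; g''((6/11) + ((1/55)*sqrt(2730))*i) = ((54425921/617696352)*sqrt(2730))*i, so the residue is ((54425921/1235392704)*sqrt(2730))*i.
List the singular points by increasing real part (a conjugate pair: the negative imaginary part first).
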